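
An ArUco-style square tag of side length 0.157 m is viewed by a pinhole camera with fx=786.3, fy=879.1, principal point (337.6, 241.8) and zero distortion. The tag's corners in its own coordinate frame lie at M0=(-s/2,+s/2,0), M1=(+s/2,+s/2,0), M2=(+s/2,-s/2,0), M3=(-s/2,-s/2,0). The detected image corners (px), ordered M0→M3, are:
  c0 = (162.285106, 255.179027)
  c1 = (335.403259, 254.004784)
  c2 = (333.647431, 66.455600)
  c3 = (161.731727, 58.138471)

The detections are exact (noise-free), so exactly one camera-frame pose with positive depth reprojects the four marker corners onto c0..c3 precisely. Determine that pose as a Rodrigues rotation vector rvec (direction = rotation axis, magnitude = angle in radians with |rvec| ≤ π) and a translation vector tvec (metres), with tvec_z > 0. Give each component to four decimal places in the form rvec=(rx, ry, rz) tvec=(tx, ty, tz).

Intrinsics K: fx=786.3, fy=879.1, cx=337.6, cy=241.8
Marker side s = 0.157 m; corners in marker frame (Z=0):
  M0 = (-0.0785, +0.0785, 0)
  M1 = (+0.0785, +0.0785, 0)
  M2 = (+0.0785, -0.0785, 0)
  M3 = (-0.0785, -0.0785, 0)
Detected image corners:
  c0 = (162.285106, 255.179027) px
  c1 = (335.403259, 254.004784) px
  c2 = (333.647431, 66.455600) px
  c3 = (161.731727, 58.138471) px
Planar DLT: solve 8×8 A·h = b for H (H[2,2]=1):
  H  [+1177.08575 -4.09672 +250.39941]
  H  [+72.80779 +1216.69160 +158.13766]
  H  [+0.31525 -0.04650 +1.00000]
B = K⁻¹H; ‖b₁‖=1.397663, ‖b₂‖=1.397663; λ = 2/(‖b₁‖+‖b₂‖) = 0.715480, sign → tz>0 ⇒ λ=+0.715480
r₁ = λ·B[:,0] = (+0.97423,-0.00278,+0.22555); r₂ = λ·B[:,1] = (+0.01056,+0.99939,-0.03327)
r₃ = r₁×r₂ = (-0.22532,+0.03480,+0.97366); SVD([r₁ r₂ r₃]) → R = UVᵀ:
  R  [+0.97423 +0.01056 -0.22532]
  R  [-0.00278 +0.99939 +0.03480]
  R  [+0.22555 -0.03327 +0.97366]
t = (-0.07935, -0.06809, +0.71548) m
tr R = 2.947279; θ = arccos((tr R − 1)/2) = 0.230117 rad = 13.185°
axis k = ((R−Rᵀ)₃₂, (R−Rᵀ)₁₃, (R−Rᵀ)₂₁) / (2 sinθ) = (-0.149218, -0.988372, -0.029245)
rvec = θ·k = (-0.034338, -0.227441, -0.006730)

rvec=(-0.0343, -0.2274, -0.0067) tvec=(-0.0793, -0.0681, 0.7155)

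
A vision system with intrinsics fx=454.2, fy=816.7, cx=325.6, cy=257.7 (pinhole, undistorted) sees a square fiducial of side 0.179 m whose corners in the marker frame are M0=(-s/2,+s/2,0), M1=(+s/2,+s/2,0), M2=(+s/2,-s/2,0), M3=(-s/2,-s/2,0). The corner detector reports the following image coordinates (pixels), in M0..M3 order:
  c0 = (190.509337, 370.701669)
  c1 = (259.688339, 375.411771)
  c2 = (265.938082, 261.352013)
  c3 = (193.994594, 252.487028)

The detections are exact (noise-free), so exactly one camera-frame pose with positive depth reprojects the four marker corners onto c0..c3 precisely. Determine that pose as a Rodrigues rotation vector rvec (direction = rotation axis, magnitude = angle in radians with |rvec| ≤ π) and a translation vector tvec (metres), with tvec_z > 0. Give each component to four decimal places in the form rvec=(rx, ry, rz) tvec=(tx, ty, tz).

rvec=(0.2898, -0.2094, 0.1020) tvec=(-0.2526, 0.0843, 1.1763)

Intrinsics K: fx=454.2, fy=816.7, cx=325.6, cy=257.7
Marker side s = 0.179 m; corners in marker frame (Z=0):
  M0 = (-0.0895, +0.0895, 0)
  M1 = (+0.0895, +0.0895, 0)
  M2 = (+0.0895, -0.0895, 0)
  M3 = (-0.0895, -0.0895, 0)
Detected image corners:
  c0 = (190.509337, 370.701669) px
  c1 = (259.688339, 375.411771) px
  c2 = (265.938082, 261.352013) px
  c3 = (193.994594, 252.487028) px
Planar DLT: solve 8×8 A·h = b for H (H[2,2]=1):
  H  [+436.43080 +25.40402 +228.07044]
  H  [+96.36738 +721.60901 +316.24903]
  H  [+0.18632 +0.23173 +1.00000]
B = K⁻¹H; ‖b₁‖=0.850097, ‖b₂‖=0.850097; λ = 2/(‖b₁‖+‖b₂‖) = 1.176337, sign → tz>0 ⇒ λ=+1.176337
r₁ = λ·B[:,0] = (+0.97320,+0.06964,+0.21918); r₂ = λ·B[:,1] = (-0.12962,+0.95336,+0.27259)
r₃ = r₁×r₂ = (-0.18997,-0.29369,+0.93683); SVD([r₁ r₂ r₃]) → R = UVᵀ:
  R  [+0.97320 -0.12962 -0.18997]
  R  [+0.06964 +0.95336 -0.29369]
  R  [+0.21918 +0.27259 +0.93683]
t = (-0.25259, +0.08433, +1.17634) m
tr R = 2.863390; θ = arccos((tr R − 1)/2) = 0.371745 rad = 21.299°
axis k = ((R−Rᵀ)₃₂, (R−Rᵀ)₁₃, (R−Rᵀ)₂₁) / (2 sinθ) = (+0.779482, -0.563185, +0.274281)
rvec = θ·k = (+0.289769, -0.209361, +0.101962)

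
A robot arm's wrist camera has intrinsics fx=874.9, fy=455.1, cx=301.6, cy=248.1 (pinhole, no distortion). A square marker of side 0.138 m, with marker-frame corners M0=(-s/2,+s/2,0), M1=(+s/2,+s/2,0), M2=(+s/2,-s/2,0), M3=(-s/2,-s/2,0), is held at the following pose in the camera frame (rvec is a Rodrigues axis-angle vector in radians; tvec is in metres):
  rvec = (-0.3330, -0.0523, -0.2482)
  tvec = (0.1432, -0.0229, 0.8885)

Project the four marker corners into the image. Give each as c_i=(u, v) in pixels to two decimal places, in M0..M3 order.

c0=(396.80, 277.87) c1=(529.34, 260.72) c2=(485.60, 197.42) c3=(358.86, 212.86)

Intrinsics K: fx=874.9, fy=455.1, cx=301.6, cy=248.1
Marker side s = 0.138 m; corners in marker frame (Z=0):
  M0 = (-0.0690, +0.0690, 0)
  M1 = (+0.0690, +0.0690, 0)
  M2 = (+0.0690, -0.0690, 0)
  M3 = (-0.0690, -0.0690, 0)
rvec = (-0.3330, -0.0523, -0.2482), |rvec| = θ = 0.41860 rad = 23.984°
Rodrigues: sinθ=0.40648, 1−cosθ=0.08634; R = I + sinθ·[k]× + (1−cosθ)·[k]×²:
    [+0.96830 +0.24960 -0.01006]
    [-0.23243 +0.91501 +0.32976]
    [+0.09151 -0.31696 +0.94401]
t = (0.1432, -0.0229, 0.8885) m
M0: Pc = R·M0+t = (+0.09361, +0.05627, +0.86032); u = 874.9·(+0.09361)/0.86032 + 301.6 = 396.7965, v = 455.1·(+0.05627)/0.86032 + 248.1 = 277.8681
M1: Pc = R·M1+t = (+0.22723, +0.02420, +0.87294); u = 874.9·(+0.22723)/0.87294 + 301.6 = 529.3439, v = 455.1·(+0.02420)/0.87294 + 248.1 = 260.7151
M2: Pc = R·M2+t = (+0.19279, -0.10207, +0.91668); u = 874.9·(+0.19279)/0.91668 + 301.6 = 485.6025, v = 455.1·(-0.10207)/0.91668 + 248.1 = 197.4244
M3: Pc = R·M3+t = (+0.05917, -0.07000, +0.90406); u = 874.9·(+0.05917)/0.90406 + 301.6 = 358.8572, v = 455.1·(-0.07000)/0.90406 + 248.1 = 212.8634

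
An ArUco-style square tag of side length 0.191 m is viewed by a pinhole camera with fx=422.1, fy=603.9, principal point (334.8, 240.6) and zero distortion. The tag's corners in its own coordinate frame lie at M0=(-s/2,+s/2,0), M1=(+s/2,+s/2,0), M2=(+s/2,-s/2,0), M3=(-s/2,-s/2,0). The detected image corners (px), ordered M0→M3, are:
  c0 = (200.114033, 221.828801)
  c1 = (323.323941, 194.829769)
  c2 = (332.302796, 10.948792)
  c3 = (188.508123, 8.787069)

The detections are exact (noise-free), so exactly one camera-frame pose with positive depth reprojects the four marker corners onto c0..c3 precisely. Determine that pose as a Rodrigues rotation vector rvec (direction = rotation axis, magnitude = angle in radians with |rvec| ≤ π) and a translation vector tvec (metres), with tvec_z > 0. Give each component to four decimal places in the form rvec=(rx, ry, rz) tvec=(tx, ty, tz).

Intrinsics K: fx=422.1, fy=603.9, cx=334.8, cy=240.6
Marker side s = 0.191 m; corners in marker frame (Z=0):
  M0 = (-0.0955, +0.0955, 0)
  M1 = (+0.0955, +0.0955, 0)
  M2 = (+0.0955, -0.0955, 0)
  M3 = (-0.0955, -0.0955, 0)
Detected image corners:
  c0 = (200.114033, 221.828801) px
  c1 = (323.323941, 194.829769) px
  c2 = (332.302796, 10.948792) px
  c3 = (188.508123, 8.787069) px
Planar DLT: solve 8×8 A·h = b for H (H[2,2]=1):
  H  [+908.74014 +211.30653 +266.33517]
  H  [+18.53887 +1120.28543 +116.18659]
  H  [+0.81930 +0.79922 +1.00000]
B = K⁻¹H; ‖b₁‖=1.737202, ‖b₂‖=1.737202; λ = 2/(‖b₁‖+‖b₂‖) = 0.575638, sign → tz>0 ⇒ λ=+0.575638
r₁ = λ·B[:,0] = (+0.86521,-0.17023,+0.47162); r₂ = λ·B[:,1] = (-0.07674,+0.88456,+0.46006)
r₃ = r₁×r₂ = (-0.49549,-0.43424,+0.75228); SVD([r₁ r₂ r₃]) → R = UVᵀ:
  R  [+0.86521 -0.07674 -0.49549]
  R  [-0.17023 +0.88456 -0.43424]
  R  [+0.47162 +0.46006 +0.75228]
t = (-0.09337, -0.11859, +0.57564) m
tr R = 2.502055; θ = arccos((tr R − 1)/2) = 0.721179 rad = 41.321°
axis k = ((R−Rᵀ)₃₂, (R−Rᵀ)₁₃, (R−Rᵀ)₂₁) / (2 sinθ) = (+0.677226, -0.732362, -0.070794)
rvec = θ·k = (+0.488401, -0.528164, -0.051055)

rvec=(0.4884, -0.5282, -0.0511) tvec=(-0.0934, -0.1186, 0.5756)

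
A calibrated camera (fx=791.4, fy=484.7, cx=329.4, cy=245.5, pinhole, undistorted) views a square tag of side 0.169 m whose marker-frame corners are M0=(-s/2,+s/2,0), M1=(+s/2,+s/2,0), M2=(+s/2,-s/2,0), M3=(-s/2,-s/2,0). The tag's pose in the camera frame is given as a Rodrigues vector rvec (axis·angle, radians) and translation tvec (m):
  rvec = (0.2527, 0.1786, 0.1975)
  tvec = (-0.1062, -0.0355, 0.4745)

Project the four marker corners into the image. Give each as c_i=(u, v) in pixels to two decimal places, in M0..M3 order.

c0=(15.39, 270.71) c1=(265.50, 308.47) c2=(310.98, 137.97) c3=(34.33, 105.87)

Intrinsics K: fx=791.4, fy=484.7, cx=329.4, cy=245.5
Marker side s = 0.169 m; corners in marker frame (Z=0):
  M0 = (-0.0845, +0.0845, 0)
  M1 = (+0.0845, +0.0845, 0)
  M2 = (+0.0845, -0.0845, 0)
  M3 = (-0.0845, -0.0845, 0)
rvec = (0.2527, 0.1786, 0.1975), |rvec| = θ = 0.36710 rad = 21.033°
Rodrigues: sinθ=0.35891, 1−cosθ=0.06663; R = I + sinθ·[k]× + (1−cosθ)·[k]×²:
    [+0.96494 -0.17078 +0.19929]
    [+0.21541 +0.94914 -0.22962]
    [-0.14994 +0.26450 +0.95266]
t = (-0.1062, -0.0355, 0.4745) m
M0: Pc = R·M0+t = (-0.20217, +0.02650, +0.50952); u = 791.4·(-0.20217)/0.50952 + 329.4 = 15.3864, v = 484.7·(+0.02650)/0.50952 + 245.5 = 270.7097
M1: Pc = R·M1+t = (-0.03909, +0.06290, +0.48418); u = 791.4·(-0.03909)/0.48418 + 329.4 = 265.5017, v = 484.7·(+0.06290)/0.48418 + 245.5 = 308.4721
M2: Pc = R·M2+t = (-0.01023, -0.09750, +0.43948); u = 791.4·(-0.01023)/0.43948 + 329.4 = 310.9758, v = 484.7·(-0.09750)/0.43948 + 245.5 = 137.9670
M3: Pc = R·M3+t = (-0.17331, -0.13390, +0.46482); u = 791.4·(-0.17331)/0.46482 + 329.4 = 34.3284, v = 484.7·(-0.13390)/0.46482 + 245.5 = 105.8683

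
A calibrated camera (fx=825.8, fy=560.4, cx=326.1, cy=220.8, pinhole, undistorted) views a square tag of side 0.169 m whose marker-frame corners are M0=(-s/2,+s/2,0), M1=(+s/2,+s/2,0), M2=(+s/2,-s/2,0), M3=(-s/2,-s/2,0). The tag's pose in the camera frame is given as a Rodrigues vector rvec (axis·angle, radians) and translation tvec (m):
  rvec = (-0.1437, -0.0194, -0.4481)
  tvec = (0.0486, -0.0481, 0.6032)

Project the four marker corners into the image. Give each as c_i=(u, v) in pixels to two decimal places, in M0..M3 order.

c0=(338.80, 281.44) c1=(549.62, 212.20) c2=(443.75, 76.10) c3=(239.29, 140.86)

Intrinsics K: fx=825.8, fy=560.4, cx=326.1, cy=220.8
Marker side s = 0.169 m; corners in marker frame (Z=0):
  M0 = (-0.0845, +0.0845, 0)
  M1 = (+0.0845, +0.0845, 0)
  M2 = (+0.0845, -0.0845, 0)
  M3 = (-0.0845, -0.0845, 0)
rvec = (-0.1437, -0.0194, -0.4481), |rvec| = θ = 0.47098 rad = 26.985°
Rodrigues: sinθ=0.45376, 1−cosθ=0.10887; R = I + sinθ·[k]× + (1−cosθ)·[k]×²:
    [+0.90126 +0.43308 +0.01291]
    [-0.43035 +0.89131 +0.14271]
    [+0.05030 -0.13418 +0.98968]
t = (0.0486, -0.0481, 0.6032) m
M0: Pc = R·M0+t = (+0.00904, +0.06358, +0.58761); u = 825.8·(+0.00904)/0.58761 + 326.1 = 338.8032, v = 560.4·(+0.06358)/0.58761 + 220.8 = 281.4358
M1: Pc = R·M1+t = (+0.16135, -0.00915, +0.59611); u = 825.8·(+0.16135)/0.59611 + 326.1 = 549.6229, v = 560.4·(-0.00915)/0.59611 + 220.8 = 212.1993
M2: Pc = R·M2+t = (+0.08816, -0.15978, +0.61879); u = 825.8·(+0.08816)/0.61879 + 326.1 = 443.7545, v = 560.4·(-0.15978)/0.61879 + 220.8 = 76.0966
M3: Pc = R·M3+t = (-0.06415, -0.08705, +0.61029); u = 825.8·(-0.06415)/0.61029 + 326.1 = 239.2937, v = 560.4·(-0.08705)/0.61029 + 220.8 = 140.8648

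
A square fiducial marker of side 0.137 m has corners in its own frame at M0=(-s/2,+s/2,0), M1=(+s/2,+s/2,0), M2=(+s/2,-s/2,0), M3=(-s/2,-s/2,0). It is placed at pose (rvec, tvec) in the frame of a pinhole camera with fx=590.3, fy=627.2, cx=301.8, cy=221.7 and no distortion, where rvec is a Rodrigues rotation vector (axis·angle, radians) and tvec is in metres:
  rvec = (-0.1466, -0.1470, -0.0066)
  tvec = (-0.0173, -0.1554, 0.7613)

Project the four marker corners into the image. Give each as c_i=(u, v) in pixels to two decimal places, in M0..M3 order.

c0=(235.01, 147.31) c1=(341.84, 149.75) c2=(339.03, 42.77) c3=(234.92, 37.59)

Intrinsics K: fx=590.3, fy=627.2, cx=301.8, cy=221.7
Marker side s = 0.137 m; corners in marker frame (Z=0):
  M0 = (-0.0685, +0.0685, 0)
  M1 = (+0.0685, +0.0685, 0)
  M2 = (+0.0685, -0.0685, 0)
  M3 = (-0.0685, -0.0685, 0)
rvec = (-0.1466, -0.1470, -0.0066), |rvec| = θ = 0.20771 rad = 11.901°
Rodrigues: sinθ=0.20622, 1−cosθ=0.02149; R = I + sinθ·[k]× + (1−cosθ)·[k]×²:
    [+0.98921 +0.01729 -0.14546]
    [+0.00418 +0.98927 +0.14603]
    [+0.14643 -0.14506 +0.97853]
t = (-0.0173, -0.1554, 0.7613) m
M0: Pc = R·M0+t = (-0.08388, -0.08792, +0.74133); u = 590.3·(-0.08388)/0.74133 + 301.8 = 235.0116, v = 627.2·(-0.08792)/0.74133 + 221.7 = 147.3145
M1: Pc = R·M1+t = (+0.05165, -0.08735, +0.76139); u = 590.3·(+0.05165)/0.76139 + 301.8 = 341.8401, v = 627.2·(-0.08735)/0.76139 + 221.7 = 149.7465
M2: Pc = R·M2+t = (+0.04928, -0.22288, +0.78127); u = 590.3·(+0.04928)/0.78127 + 301.8 = 339.0319, v = 627.2·(-0.22288)/0.78127 + 221.7 = 42.7735
M3: Pc = R·M3+t = (-0.08625, -0.22345, +0.76121); u = 590.3·(-0.08625)/0.76121 + 301.8 = 234.9185, v = 627.2·(-0.22345)/0.76121 + 221.7 = 37.5859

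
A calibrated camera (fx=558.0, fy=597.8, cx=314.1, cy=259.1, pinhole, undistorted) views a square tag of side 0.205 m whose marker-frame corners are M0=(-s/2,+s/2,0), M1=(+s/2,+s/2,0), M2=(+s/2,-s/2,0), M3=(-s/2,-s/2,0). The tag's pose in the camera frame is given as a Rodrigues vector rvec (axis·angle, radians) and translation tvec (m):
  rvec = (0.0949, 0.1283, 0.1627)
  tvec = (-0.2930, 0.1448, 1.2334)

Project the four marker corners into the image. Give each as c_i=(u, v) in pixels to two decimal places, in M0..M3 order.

Intrinsics K: fx=558.0, fy=597.8, cx=314.1, cy=259.1
Marker side s = 0.205 m; corners in marker frame (Z=0):
  M0 = (-0.1025, +0.1025, 0)
  M1 = (+0.1025, +0.1025, 0)
  M2 = (+0.1025, -0.1025, 0)
  M3 = (-0.1025, -0.1025, 0)
rvec = (0.0949, 0.1283, 0.1627), |rvec| = θ = 0.22790 rad = 13.058°
Rodrigues: sinθ=0.22593, 1−cosθ=0.02586; R = I + sinθ·[k]× + (1−cosθ)·[k]×²:
    [+0.97863 -0.15523 +0.13488]
    [+0.16736 +0.98234 -0.08369]
    [-0.11951 +0.10447 +0.98732]
t = (-0.2930, 0.1448, 1.2334) m
M0: Pc = R·M0+t = (-0.40922, +0.22834, +1.25636); u = 558.0·(-0.40922)/1.25636 + 314.1 = 132.3483, v = 597.8·(+0.22834)/1.25636 + 259.1 = 367.7466
M1: Pc = R·M1+t = (-0.20860, +0.26264, +1.23186); u = 558.0·(-0.20860)/1.23186 + 314.1 = 219.6086, v = 597.8·(+0.26264)/1.23186 + 259.1 = 386.5565
M2: Pc = R·M2+t = (-0.17678, +0.06126, +1.21044); u = 558.0·(-0.17678)/1.21044 + 314.1 = 232.6068, v = 597.8·(+0.06126)/1.21044 + 259.1 = 289.3566
M3: Pc = R·M3+t = (-0.37740, +0.02696, +1.23494); u = 558.0·(-0.37740)/1.23494 + 314.1 = 143.5753, v = 597.8·(+0.02696)/1.23494 + 259.1 = 272.1488

c0=(132.35, 367.75) c1=(219.61, 386.56) c2=(232.61, 289.36) c3=(143.58, 272.15)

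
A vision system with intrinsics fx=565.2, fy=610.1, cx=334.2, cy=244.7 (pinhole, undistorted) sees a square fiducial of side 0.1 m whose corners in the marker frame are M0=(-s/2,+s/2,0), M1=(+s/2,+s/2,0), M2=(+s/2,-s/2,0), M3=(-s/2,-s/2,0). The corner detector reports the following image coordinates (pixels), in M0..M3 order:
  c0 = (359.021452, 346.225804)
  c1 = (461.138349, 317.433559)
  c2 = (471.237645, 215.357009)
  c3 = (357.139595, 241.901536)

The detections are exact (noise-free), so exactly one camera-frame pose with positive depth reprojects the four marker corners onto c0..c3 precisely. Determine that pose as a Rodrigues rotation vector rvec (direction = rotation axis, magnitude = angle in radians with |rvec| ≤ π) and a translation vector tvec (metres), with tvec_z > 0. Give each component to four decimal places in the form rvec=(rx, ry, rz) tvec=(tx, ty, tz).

Intrinsics K: fx=565.2, fy=610.1, cx=334.2, cy=244.7
Marker side s = 0.1 m; corners in marker frame (Z=0):
  M0 = (-0.0500, +0.0500, 0)
  M1 = (+0.0500, +0.0500, 0)
  M2 = (+0.0500, -0.0500, 0)
  M3 = (-0.0500, -0.0500, 0)
Detected image corners:
  c0 = (359.021452, 346.225804) px
  c1 = (461.138349, 317.433559) px
  c2 = (471.237645, 215.357009) px
  c3 = (357.139595, 241.901536) px
Planar DLT: solve 8×8 A·h = b for H (H[2,2]=1):
  H  [+1292.10111 +422.25644 +413.42441]
  H  [-131.53358 +1347.82042 +282.77997]
  H  [+0.52023 +1.12804 +1.00000]
B = K⁻¹H; ‖b₁‖=2.089266, ‖b₂‖=2.089266; λ = 2/(‖b₁‖+‖b₂‖) = 0.478637, sign → tz>0 ⇒ λ=+0.478637
r₁ = λ·B[:,0] = (+0.94698,-0.20306,+0.24900); r₂ = λ·B[:,1] = (+0.03833,+0.84084,+0.53992)
r₃ = r₁×r₂ = (-0.31901,-0.50175,+0.80404); SVD([r₁ r₂ r₃]) → R = UVᵀ:
  R  [+0.94698 +0.03833 -0.31901]
  R  [-0.20306 +0.84084 -0.50175]
  R  [+0.24900 +0.53992 +0.80404]
t = (+0.06709, +0.02987, +0.47864) m
tr R = 2.591863; θ = arccos((tr R − 1)/2) = 0.650252 rad = 37.257°
axis k = ((R−Rᵀ)₃₂, (R−Rᵀ)₁₃, (R−Rᵀ)₂₁) / (2 sinθ) = (+0.860330, -0.469130, -0.199373)
rvec = θ·k = (+0.559431, -0.305053, -0.129643)

rvec=(0.5594, -0.3051, -0.1296) tvec=(0.0671, 0.0299, 0.4786)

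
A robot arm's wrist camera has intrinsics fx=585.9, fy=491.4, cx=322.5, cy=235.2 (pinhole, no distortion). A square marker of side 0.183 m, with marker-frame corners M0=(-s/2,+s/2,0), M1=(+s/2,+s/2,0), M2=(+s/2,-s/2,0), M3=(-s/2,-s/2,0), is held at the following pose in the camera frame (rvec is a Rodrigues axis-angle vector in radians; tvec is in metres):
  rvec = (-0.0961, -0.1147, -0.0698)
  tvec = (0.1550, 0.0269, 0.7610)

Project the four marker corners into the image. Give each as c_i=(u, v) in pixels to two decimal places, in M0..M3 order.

c0=(378.72, 317.08) c1=(516.33, 307.23) c2=(501.86, 191.23) c3=(366.88, 197.57)

Intrinsics K: fx=585.9, fy=491.4, cx=322.5, cy=235.2
Marker side s = 0.183 m; corners in marker frame (Z=0):
  M0 = (-0.0915, +0.0915, 0)
  M1 = (+0.0915, +0.0915, 0)
  M2 = (+0.0915, -0.0915, 0)
  M3 = (-0.0915, -0.0915, 0)
rvec = (-0.0961, -0.1147, -0.0698), |rvec| = θ = 0.16512 rad = 9.460°
Rodrigues: sinθ=0.16437, 1−cosθ=0.01360; R = I + sinθ·[k]× + (1−cosθ)·[k]×²:
    [+0.99101 +0.07498 -0.11083]
    [-0.06398 +0.99296 +0.09966]
    [+0.11753 -0.09167 +0.98883]
t = (0.1550, 0.0269, 0.7610) m
M0: Pc = R·M0+t = (+0.07118, +0.12361, +0.74186); u = 585.9·(+0.07118)/0.74186 + 322.5 = 378.7190, v = 491.4·(+0.12361)/0.74186 + 235.2 = 317.0785
M1: Pc = R·M1+t = (+0.25254, +0.11190, +0.76337); u = 585.9·(+0.25254)/0.76337 + 322.5 = 516.3284, v = 491.4·(+0.11190)/0.76337 + 235.2 = 307.2341
M2: Pc = R·M2+t = (+0.23882, -0.06981, +0.78014); u = 585.9·(+0.23882)/0.78014 + 322.5 = 501.8552, v = 491.4·(-0.06981)/0.78014 + 235.2 = 191.2273
M3: Pc = R·M3+t = (+0.05746, -0.05810, +0.75863); u = 585.9·(+0.05746)/0.75863 + 322.5 = 366.8785, v = 491.4·(-0.05810)/0.75863 + 235.2 = 197.5652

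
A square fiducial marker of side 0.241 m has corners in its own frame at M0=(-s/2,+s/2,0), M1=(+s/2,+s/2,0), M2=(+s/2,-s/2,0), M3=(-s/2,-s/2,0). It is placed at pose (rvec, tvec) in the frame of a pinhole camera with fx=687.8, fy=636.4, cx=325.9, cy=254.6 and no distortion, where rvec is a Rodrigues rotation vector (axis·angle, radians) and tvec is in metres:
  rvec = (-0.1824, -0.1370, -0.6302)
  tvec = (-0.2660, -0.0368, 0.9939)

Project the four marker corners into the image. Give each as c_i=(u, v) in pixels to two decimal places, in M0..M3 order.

c0=(117.00, 339.53) c1=(258.66, 248.11) c2=(164.85, 130.40) c3=(23.42, 213.74)

Intrinsics K: fx=687.8, fy=636.4, cx=325.9, cy=254.6
Marker side s = 0.241 m; corners in marker frame (Z=0):
  M0 = (-0.1205, +0.1205, 0)
  M1 = (+0.1205, +0.1205, 0)
  M2 = (+0.1205, -0.1205, 0)
  M3 = (-0.1205, -0.1205, 0)
rvec = (-0.1824, -0.1370, -0.6302), |rvec| = θ = 0.67022 rad = 38.401°
Rodrigues: sinθ=0.62116, 1−cosθ=0.21631; R = I + sinθ·[k]× + (1−cosθ)·[k]×²:
    [+0.79971 +0.59610 -0.07162]
    [-0.57203 +0.79273 +0.21062]
    [+0.18233 -0.12747 +0.97494]
t = (-0.2660, -0.0368, 0.9939) m
M0: Pc = R·M0+t = (-0.29053, +0.12765, +0.95657); u = 687.8·(-0.29053)/0.95657 + 325.9 = 116.9976, v = 636.4·(+0.12765)/0.95657 + 254.6 = 339.5272
M1: Pc = R·M1+t = (-0.09780, -0.01021, +1.00051); u = 687.8·(-0.09780)/1.00051 + 325.9 = 258.6641, v = 636.4·(-0.01021)/1.00051 + 254.6 = 248.1077
M2: Pc = R·M2+t = (-0.24147, -0.20125, +1.03123); u = 687.8·(-0.24147)/1.03123 + 325.9 = 164.8498, v = 636.4·(-0.20125)/1.03123 + 254.6 = 130.4010
M3: Pc = R·M3+t = (-0.43420, -0.06339, +0.98729); u = 687.8·(-0.43420)/0.98729 + 325.9 = 23.4160, v = 636.4·(-0.06339)/0.98729 + 254.6 = 213.7372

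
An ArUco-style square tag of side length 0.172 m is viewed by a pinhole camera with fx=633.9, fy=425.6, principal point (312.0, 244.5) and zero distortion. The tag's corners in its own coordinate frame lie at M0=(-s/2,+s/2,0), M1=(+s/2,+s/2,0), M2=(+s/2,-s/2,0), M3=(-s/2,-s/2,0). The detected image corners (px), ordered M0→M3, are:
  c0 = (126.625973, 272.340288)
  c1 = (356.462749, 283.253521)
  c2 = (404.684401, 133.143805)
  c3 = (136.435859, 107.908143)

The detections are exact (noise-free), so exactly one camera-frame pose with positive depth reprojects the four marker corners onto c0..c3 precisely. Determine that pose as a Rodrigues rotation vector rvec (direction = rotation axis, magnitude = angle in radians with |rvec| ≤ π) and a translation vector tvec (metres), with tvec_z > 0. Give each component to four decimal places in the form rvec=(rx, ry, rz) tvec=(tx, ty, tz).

rvec=(0.4422, -0.1637, 0.1255) tvec=(-0.0364, -0.0398, 0.4385)

Intrinsics K: fx=633.9, fy=425.6, cx=312.0, cy=244.5
Marker side s = 0.172 m; corners in marker frame (Z=0):
  M0 = (-0.0860, +0.0860, 0)
  M1 = (+0.0860, +0.0860, 0)
  M2 = (+0.0860, -0.0860, 0)
  M3 = (-0.0860, -0.0860, 0)
Detected image corners:
  c0 = (126.625973, 272.340288) px
  c1 = (356.462749, 283.253521) px
  c2 = (404.684401, 133.143805) px
  c3 = (136.435859, 107.908143) px
Planar DLT: solve 8×8 A·h = b for H (H[2,2]=1):
  H  [+1546.58121 +69.42571 +259.37827]
  H  [+185.50010 +1101.21720 +205.88428]
  H  [+0.42078 +0.94576 +1.00000]
B = K⁻¹H; ‖b₁‖=2.280267, ‖b₂‖=2.280267; λ = 2/(‖b₁‖+‖b₂‖) = 0.438545, sign → tz>0 ⇒ λ=+0.438545
r₁ = λ·B[:,0] = (+0.97913,+0.08513,+0.18453); r₂ = λ·B[:,1] = (-0.15611,+0.89644,+0.41476)
r₃ = r₁×r₂ = (-0.13011,-0.43491,+0.89103); SVD([r₁ r₂ r₃]) → R = UVᵀ:
  R  [+0.97913 -0.15611 -0.13011]
  R  [+0.08513 +0.89644 -0.43491]
  R  [+0.18453 +0.41476 +0.89103]
t = (-0.03640, -0.03979, +0.43855) m
tr R = 2.766600; θ = arccos((tr R − 1)/2) = 0.487941 rad = 27.957°
axis k = ((R−Rᵀ)₃₂, (R−Rᵀ)₁₃, (R−Rᵀ)₂₁) / (2 sinθ) = (+0.906196, -0.335574, +0.257293)
rvec = θ·k = (+0.442170, -0.163740, +0.125544)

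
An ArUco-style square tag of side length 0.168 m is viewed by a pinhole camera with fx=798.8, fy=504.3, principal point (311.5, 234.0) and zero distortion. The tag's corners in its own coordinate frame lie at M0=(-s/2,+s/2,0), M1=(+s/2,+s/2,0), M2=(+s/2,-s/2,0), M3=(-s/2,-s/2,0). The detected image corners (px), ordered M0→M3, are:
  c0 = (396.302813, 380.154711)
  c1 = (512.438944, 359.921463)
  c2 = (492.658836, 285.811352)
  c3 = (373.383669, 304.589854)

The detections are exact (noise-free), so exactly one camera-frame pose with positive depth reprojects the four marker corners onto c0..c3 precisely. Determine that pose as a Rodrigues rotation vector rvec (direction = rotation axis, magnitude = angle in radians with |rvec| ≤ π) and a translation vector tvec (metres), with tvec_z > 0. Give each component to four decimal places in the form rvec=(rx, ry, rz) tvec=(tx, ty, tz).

rvec=(0.1243, -0.1756, -0.2070) tvec=(0.1780, 0.2095, 1.0684)

Intrinsics K: fx=798.8, fy=504.3, cx=311.5, cy=234.0
Marker side s = 0.168 m; corners in marker frame (Z=0):
  M0 = (-0.0840, +0.0840, 0)
  M1 = (+0.0840, +0.0840, 0)
  M2 = (+0.0840, -0.0840, 0)
  M3 = (-0.0840, -0.0840, 0)
Detected image corners:
  c0 = (396.302813, 380.154711) px
  c1 = (512.438944, 359.921463) px
  c2 = (492.658836, 285.811352) px
  c3 = (373.383669, 304.589854) px
Planar DLT: solve 8×8 A·h = b for H (H[2,2]=1):
  H  [+767.07589 +185.32527 +444.55551]
  H  [-66.26445 +489.15798 +332.90991]
  H  [+0.14999 +0.13154 +1.00000]
B = K⁻¹H; ‖b₁‖=0.936019, ‖b₂‖=0.936019; λ = 2/(‖b₁‖+‖b₂‖) = 1.068355, sign → tz>0 ⇒ λ=+1.068355
r₁ = λ·B[:,0] = (+0.96344,-0.21474,+0.16024); r₂ = λ·B[:,1] = (+0.19306,+0.97107,+0.14053)
r₃ = r₁×r₂ = (-0.18578,-0.10445,+0.97702); SVD([r₁ r₂ r₃]) → R = UVᵀ:
  R  [+0.96344 +0.19306 -0.18578]
  R  [-0.21474 +0.97107 -0.10445]
  R  [+0.16024 +0.14053 +0.97702]
t = (+0.17796, +0.20954, +1.06835) m
tr R = 2.911531; θ = arccos((tr R − 1)/2) = 0.298545 rad = 17.105°
axis k = ((R−Rᵀ)₃₂, (R−Rᵀ)₁₃, (R−Rᵀ)₂₁) / (2 sinθ) = (+0.416447, -0.588222, -0.693230)
rvec = θ·k = (+0.124328, -0.175610, -0.206960)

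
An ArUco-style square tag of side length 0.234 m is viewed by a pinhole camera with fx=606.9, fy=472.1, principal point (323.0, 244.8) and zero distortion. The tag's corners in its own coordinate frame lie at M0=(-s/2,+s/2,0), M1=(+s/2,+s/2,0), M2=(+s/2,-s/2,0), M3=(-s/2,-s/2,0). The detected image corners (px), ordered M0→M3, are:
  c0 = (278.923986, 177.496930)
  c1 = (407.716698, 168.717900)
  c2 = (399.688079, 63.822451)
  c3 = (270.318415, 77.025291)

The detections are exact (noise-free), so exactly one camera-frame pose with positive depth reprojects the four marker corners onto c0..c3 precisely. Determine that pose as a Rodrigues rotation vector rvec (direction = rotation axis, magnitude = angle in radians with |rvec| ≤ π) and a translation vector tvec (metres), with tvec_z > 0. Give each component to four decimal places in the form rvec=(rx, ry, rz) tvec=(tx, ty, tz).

Intrinsics K: fx=606.9, fy=472.1, cx=323.0, cy=244.8
Marker side s = 0.234 m; corners in marker frame (Z=0):
  M0 = (-0.1170, +0.1170, 0)
  M1 = (+0.1170, +0.1170, 0)
  M2 = (+0.1170, -0.1170, 0)
  M3 = (-0.1170, -0.1170, 0)
Detected image corners:
  c0 = (278.923986, 177.496930) px
  c1 = (407.716698, 168.717900) px
  c2 = (399.688079, 63.822451) px
  c3 = (270.318415, 77.025291) px
Planar DLT: solve 8×8 A·h = b for H (H[2,2]=1):
  H  [+490.29754 +45.99911 +337.81134]
  H  [-68.95339 +442.36312 +122.06663]
  H  [-0.18082 +0.03075 +1.00000]
B = K⁻¹H; ‖b₁‖=0.923493, ‖b₂‖=0.923493; λ = 2/(‖b₁‖+‖b₂‖) = 1.082845, sign → tz>0 ⇒ λ=+1.082845
r₁ = λ·B[:,0] = (+0.97901,-0.05663,-0.19580); r₂ = λ·B[:,1] = (+0.06435,+0.99737,+0.03330)
r₃ = r₁×r₂ = (+0.19340,-0.04520,+0.98008); SVD([r₁ r₂ r₃]) → R = UVᵀ:
  R  [+0.97901 +0.06435 +0.19340]
  R  [-0.05663 +0.99737 -0.04520]
  R  [-0.19580 +0.03330 +0.98008]
t = (+0.02643, -0.28151, +1.08285) m
tr R = 2.956458; θ = arccos((tr R − 1)/2) = 0.209049 rad = 11.978°
axis k = ((R−Rᵀ)₃₂, (R−Rᵀ)₁₃, (R−Rᵀ)₂₁) / (2 sinθ) = (+0.189130, +0.937696, -0.291473)
rvec = θ·k = (+0.039537, +0.196024, -0.060932)

rvec=(0.0395, 0.1960, -0.0609) tvec=(0.0264, -0.2815, 1.0828)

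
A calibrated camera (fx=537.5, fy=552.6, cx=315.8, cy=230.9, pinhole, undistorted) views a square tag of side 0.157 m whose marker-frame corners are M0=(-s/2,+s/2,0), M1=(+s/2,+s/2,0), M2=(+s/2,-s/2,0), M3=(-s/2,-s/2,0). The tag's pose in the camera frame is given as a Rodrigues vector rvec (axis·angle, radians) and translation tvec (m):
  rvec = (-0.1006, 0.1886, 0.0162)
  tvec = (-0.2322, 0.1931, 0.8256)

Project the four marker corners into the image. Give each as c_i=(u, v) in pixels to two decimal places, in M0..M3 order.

Intrinsics K: fx=537.5, fy=552.6, cx=315.8, cy=230.9
Marker side s = 0.157 m; corners in marker frame (Z=0):
  M0 = (-0.0785, +0.0785, 0)
  M1 = (+0.0785, +0.0785, 0)
  M2 = (+0.0785, -0.0785, 0)
  M3 = (-0.0785, -0.0785, 0)
rvec = (-0.1006, 0.1886, 0.0162), |rvec| = θ = 0.21437 rad = 12.282°
Rodrigues: sinθ=0.21273, 1−cosθ=0.02289; R = I + sinθ·[k]× + (1−cosθ)·[k]×²:
    [+0.98215 -0.02553 +0.18635]
    [+0.00663 +0.99483 +0.10135]
    [-0.18797 -0.09831 +0.97724]
t = (-0.2322, 0.1931, 0.8256) m
M0: Pc = R·M0+t = (-0.31130, +0.27067, +0.83264); u = 537.5·(-0.31130)/0.83264 + 315.8 = 114.8421, v = 552.6·(+0.27067)/0.83264 + 230.9 = 410.5391
M1: Pc = R·M1+t = (-0.15710, +0.27171, +0.80313); u = 537.5·(-0.15710)/0.80313 + 315.8 = 210.6561, v = 552.6·(+0.27171)/0.80313 + 230.9 = 417.8558
M2: Pc = R·M2+t = (-0.15310, +0.11553, +0.81856); u = 537.5·(-0.15310)/0.81856 + 315.8 = 215.2703, v = 552.6·(+0.11553)/0.81856 + 230.9 = 308.8901
M3: Pc = R·M3+t = (-0.30730, +0.11449, +0.84807); u = 537.5·(-0.30730)/0.84807 + 315.8 = 121.0395, v = 552.6·(+0.11449)/0.84807 + 230.9 = 305.4984

c0=(114.84, 410.54) c1=(210.66, 417.86) c2=(215.27, 308.89) c3=(121.04, 305.50)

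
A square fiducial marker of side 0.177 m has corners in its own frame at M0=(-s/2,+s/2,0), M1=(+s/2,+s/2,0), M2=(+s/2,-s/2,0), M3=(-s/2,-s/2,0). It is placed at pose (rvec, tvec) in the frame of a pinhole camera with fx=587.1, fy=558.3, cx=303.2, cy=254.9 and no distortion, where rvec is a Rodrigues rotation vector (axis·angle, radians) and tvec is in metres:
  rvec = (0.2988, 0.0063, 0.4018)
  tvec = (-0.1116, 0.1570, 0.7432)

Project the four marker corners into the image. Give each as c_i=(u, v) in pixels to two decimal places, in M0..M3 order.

c0=(128.67, 401.39) c1=(254.53, 448.96) c2=(306.38, 342.65) c3=(172.21, 290.28)

Intrinsics K: fx=587.1, fy=558.3, cx=303.2, cy=254.9
Marker side s = 0.177 m; corners in marker frame (Z=0):
  M0 = (-0.0885, +0.0885, 0)
  M1 = (+0.0885, +0.0885, 0)
  M2 = (+0.0885, -0.0885, 0)
  M3 = (-0.0885, -0.0885, 0)
rvec = (0.2988, 0.0063, 0.4018), |rvec| = θ = 0.50076 rad = 28.692°
Rodrigues: sinθ=0.48010, 1−cosθ=0.12278; R = I + sinθ·[k]× + (1−cosθ)·[k]×²:
    [+0.92093 -0.38429 +0.06482]
    [+0.38614 +0.87724 -0.28523]
    [+0.05274 +0.28771 +0.95626]
t = (-0.1116, 0.1570, 0.7432) m
M0: Pc = R·M0+t = (-0.22711, +0.20046, +0.76399); u = 587.1·(-0.22711)/0.76399 + 303.2 = 128.6728, v = 558.3·(+0.20046)/0.76399 + 254.9 = 401.3907
M1: Pc = R·M1+t = (-0.06411, +0.26881, +0.77333); u = 587.1·(-0.06411)/0.77333 + 303.2 = 254.5305, v = 558.3·(+0.26881)/0.77333 + 254.9 = 448.9644
M2: Pc = R·M2+t = (+0.00391, +0.11354, +0.72241); u = 587.1·(+0.00391)/0.72241 + 303.2 = 306.3797, v = 558.3·(+0.11354)/0.72241 + 254.9 = 342.6460
M3: Pc = R·M3+t = (-0.15909, +0.04519, +0.71307); u = 587.1·(-0.15909)/0.71307 + 303.2 = 172.2127, v = 558.3·(+0.04519)/0.71307 + 254.9 = 290.2827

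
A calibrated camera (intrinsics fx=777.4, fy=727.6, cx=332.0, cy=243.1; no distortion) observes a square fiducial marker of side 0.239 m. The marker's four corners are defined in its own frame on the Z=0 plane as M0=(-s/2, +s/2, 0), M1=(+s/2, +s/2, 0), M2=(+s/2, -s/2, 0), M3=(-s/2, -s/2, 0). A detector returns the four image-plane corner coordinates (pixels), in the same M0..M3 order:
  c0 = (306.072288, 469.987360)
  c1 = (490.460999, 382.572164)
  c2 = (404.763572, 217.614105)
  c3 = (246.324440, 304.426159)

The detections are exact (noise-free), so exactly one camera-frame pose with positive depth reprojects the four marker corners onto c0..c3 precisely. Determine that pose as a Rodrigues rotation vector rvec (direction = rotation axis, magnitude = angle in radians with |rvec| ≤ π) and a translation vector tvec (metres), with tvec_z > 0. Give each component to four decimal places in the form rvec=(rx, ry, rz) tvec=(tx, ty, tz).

rvec=(-0.4393, 0.3675, -0.4566) tvec=(0.0296, 0.1224, 0.9203)

Intrinsics K: fx=777.4, fy=727.6, cx=332.0, cy=243.1
Marker side s = 0.239 m; corners in marker frame (Z=0):
  M0 = (-0.1195, +0.1195, 0)
  M1 = (+0.1195, +0.1195, 0)
  M2 = (+0.1195, -0.1195, 0)
  M3 = (-0.1195, -0.1195, 0)
Detected image corners:
  c0 = (306.072288, 469.987360) px
  c1 = (490.460999, 382.572164) px
  c2 = (404.763572, 217.614105) px
  c3 = (246.324440, 304.426159) px
Planar DLT: solve 8×8 A·h = b for H (H[2,2]=1):
  H  [+619.58447 +113.33418 +356.96615]
  H  [-453.89587 +511.79326 +339.84162]
  H  [-0.26039 -0.52294 +1.00000]
B = K⁻¹H; ‖b₁‖=1.086651, ‖b₂‖=1.086651; λ = 2/(‖b₁‖+‖b₂‖) = 0.920259, sign → tz>0 ⇒ λ=+0.920259
r₁ = λ·B[:,0] = (+0.83578,-0.49402,-0.23962); r₂ = λ·B[:,1] = (+0.33968,+0.80810,-0.48124)
r₃ = r₁×r₂ = (+0.43138,+0.32081,+0.84320); SVD([r₁ r₂ r₃]) → R = UVᵀ:
  R  [+0.83578 +0.33968 +0.43138]
  R  [-0.49402 +0.80810 +0.32081]
  R  [-0.23962 -0.48124 +0.84320]
t = (+0.02955, +0.12236, +0.92026) m
tr R = 2.487076; θ = arccos((tr R − 1)/2) = 0.732451 rad = 41.966°
axis k = ((R−Rᵀ)₃₂, (R−Rᵀ)₁₃, (R−Rᵀ)₂₁) / (2 sinθ) = (-0.599719, +0.501731, -0.623381)
rvec = θ·k = (-0.439264, +0.367493, -0.456596)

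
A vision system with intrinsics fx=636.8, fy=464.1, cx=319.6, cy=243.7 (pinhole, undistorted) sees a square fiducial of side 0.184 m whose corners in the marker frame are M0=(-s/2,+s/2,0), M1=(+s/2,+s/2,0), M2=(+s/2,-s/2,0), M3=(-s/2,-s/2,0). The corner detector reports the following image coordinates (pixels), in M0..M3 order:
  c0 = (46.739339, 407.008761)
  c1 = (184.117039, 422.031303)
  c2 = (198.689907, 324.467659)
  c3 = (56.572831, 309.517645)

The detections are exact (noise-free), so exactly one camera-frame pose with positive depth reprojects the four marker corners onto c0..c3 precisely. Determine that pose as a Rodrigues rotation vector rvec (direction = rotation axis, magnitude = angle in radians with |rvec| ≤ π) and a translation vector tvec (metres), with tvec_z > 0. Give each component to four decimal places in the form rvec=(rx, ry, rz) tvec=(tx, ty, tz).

rvec=(0.1480, 0.0366, 0.1359) tvec=(-0.2566, 0.2180, 0.8236)

Intrinsics K: fx=636.8, fy=464.1, cx=319.6, cy=243.7
Marker side s = 0.184 m; corners in marker frame (Z=0):
  M0 = (-0.0920, +0.0920, 0)
  M1 = (+0.0920, +0.0920, 0)
  M2 = (+0.0920, -0.0920, 0)
  M3 = (-0.0920, -0.0920, 0)
Detected image corners:
  c0 = (46.739339, 407.008761) px
  c1 = (184.117039, 422.031303) px
  c2 = (198.689907, 324.467659) px
  c3 = (56.572831, 309.517645) px
Planar DLT: solve 8×8 A·h = b for H (H[2,2]=1):
  H  [+755.40050 -44.22299 +121.22259]
  H  [+69.76990 +596.43377 +366.54870]
  H  [-0.03194 +0.18153 +1.00000]
B = K⁻¹H; ‖b₁‖=1.214250, ‖b₂‖=1.214250; λ = 2/(‖b₁‖+‖b₂‖) = 0.823554, sign → tz>0 ⇒ λ=+0.823554
r₁ = λ·B[:,0] = (+0.99014,+0.13762,-0.02630); r₂ = λ·B[:,1] = (-0.13222,+0.97988,+0.14950)
r₃ = r₁×r₂ = (+0.04634,-0.14454,+0.98841); SVD([r₁ r₂ r₃]) → R = UVᵀ:
  R  [+0.99014 -0.13222 +0.04634]
  R  [+0.13762 +0.97988 -0.14454]
  R  [-0.02630 +0.14950 +0.98841]
t = (-0.25656, +0.21800, +0.82355) m
tr R = 2.958430; θ = arccos((tr R − 1)/2) = 0.204242 rad = 11.702°
axis k = ((R−Rᵀ)₃₂, (R−Rᵀ)₁₃, (R−Rᵀ)₂₁) / (2 sinθ) = (+0.724865, +0.179084, +0.665207)
rvec = θ·k = (+0.148047, +0.036576, +0.135863)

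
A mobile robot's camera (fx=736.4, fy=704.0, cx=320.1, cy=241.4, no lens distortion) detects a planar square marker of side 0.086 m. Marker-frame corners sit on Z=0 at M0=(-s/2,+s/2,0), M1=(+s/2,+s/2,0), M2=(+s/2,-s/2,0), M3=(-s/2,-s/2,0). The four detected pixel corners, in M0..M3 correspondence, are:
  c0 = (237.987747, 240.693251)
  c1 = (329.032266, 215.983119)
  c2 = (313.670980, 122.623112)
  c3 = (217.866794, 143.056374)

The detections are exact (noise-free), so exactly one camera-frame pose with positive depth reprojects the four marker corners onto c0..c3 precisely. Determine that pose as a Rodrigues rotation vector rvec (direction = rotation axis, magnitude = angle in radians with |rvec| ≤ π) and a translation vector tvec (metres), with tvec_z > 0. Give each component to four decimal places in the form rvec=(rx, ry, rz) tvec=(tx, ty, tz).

Intrinsics K: fx=736.4, fy=704.0, cx=320.1, cy=241.4
Marker side s = 0.086 m; corners in marker frame (Z=0):
  M0 = (-0.0430, +0.0430, 0)
  M1 = (+0.0430, +0.0430, 0)
  M2 = (+0.0430, -0.0430, 0)
  M3 = (-0.0430, -0.0430, 0)
Detected image corners:
  c0 = (237.987747, 240.693251) px
  c1 = (329.032266, 215.983119) px
  c2 = (313.670980, 122.623112) px
  c3 = (217.866794, 143.056374) px
Planar DLT: solve 8×8 A·h = b for H (H[2,2]=1):
  H  [+1259.44614 +335.25588 +276.08983]
  H  [-148.76445 +1195.06569 +181.25184]
  H  [+0.63239 +0.47231 +1.00000]
B = K⁻¹H; ‖b₁‖=1.625905, ‖b₂‖=1.625905; λ = 2/(‖b₁‖+‖b₂‖) = 0.615042, sign → tz>0 ⇒ λ=+0.615042
r₁ = λ·B[:,0] = (+0.88282,-0.26333,+0.38894); r₂ = λ·B[:,1] = (+0.15373,+0.94445,+0.29049)
r₃ = r₁×r₂ = (-0.44383,-0.19666,+0.87426); SVD([r₁ r₂ r₃]) → R = UVᵀ:
  R  [+0.88282 +0.15373 -0.44383]
  R  [-0.26333 +0.94445 -0.19666]
  R  [+0.38894 +0.29049 +0.87426]
t = (-0.03676, -0.05255, +0.61504) m
tr R = 2.701533; θ = arccos((tr R − 1)/2) = 0.553354 rad = 31.705°
axis k = ((R−Rᵀ)₃₂, (R−Rᵀ)₁₃, (R−Rᵀ)₂₁) / (2 sinθ) = (+0.463476, -0.792302, -0.396797)
rvec = θ·k = (+0.256466, -0.438424, -0.219569)

rvec=(0.2565, -0.4384, -0.2196) tvec=(-0.0368, -0.0525, 0.6150)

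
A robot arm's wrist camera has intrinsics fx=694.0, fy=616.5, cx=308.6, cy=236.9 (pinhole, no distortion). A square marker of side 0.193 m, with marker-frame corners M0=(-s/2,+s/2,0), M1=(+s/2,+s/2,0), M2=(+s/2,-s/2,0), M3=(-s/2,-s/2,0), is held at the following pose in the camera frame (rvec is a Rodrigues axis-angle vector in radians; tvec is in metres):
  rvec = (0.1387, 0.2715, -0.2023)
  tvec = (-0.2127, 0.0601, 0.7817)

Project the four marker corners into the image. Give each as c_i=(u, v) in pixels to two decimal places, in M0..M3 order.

Intrinsics K: fx=694.0, fy=616.5, cx=308.6, cy=236.9
Marker side s = 0.193 m; corners in marker frame (Z=0):
  M0 = (-0.0965, +0.0965, 0)
  M1 = (+0.0965, +0.0965, 0)
  M2 = (+0.0965, -0.0965, 0)
  M3 = (-0.0965, -0.0965, 0)
rvec = (0.1387, 0.2715, -0.2023), |rvec| = θ = 0.36589 rad = 20.964°
Rodrigues: sinθ=0.35778, 1−cosθ=0.06619; R = I + sinθ·[k]× + (1−cosθ)·[k]×²:
    [+0.94332 +0.21644 +0.25161]
    [-0.17920 +0.97025 -0.16278]
    [-0.27936 +0.10847 +0.95404]
t = (-0.2127, 0.0601, 0.7817) m
M0: Pc = R·M0+t = (-0.28284, +0.17102, +0.81913); u = 694.0·(-0.28284)/0.81913 + 308.6 = 68.9616, v = 616.5·(+0.17102)/0.81913 + 236.9 = 365.6166
M1: Pc = R·M1+t = (-0.10078, +0.13644, +0.76521); u = 694.0·(-0.10078)/0.76521 + 308.6 = 217.1950, v = 616.5·(+0.13644)/0.76521 + 236.9 = 346.8220
M2: Pc = R·M2+t = (-0.14256, -0.05082, +0.74427); u = 694.0·(-0.14256)/0.74427 + 308.6 = 175.6736, v = 616.5·(-0.05082)/0.74427 + 236.9 = 194.8031
M3: Pc = R·M3+t = (-0.32462, -0.01624, +0.79819); u = 694.0·(-0.32462)/0.79819 + 308.6 = 26.3571, v = 616.5·(-0.01624)/0.79819 + 236.9 = 224.3591

c0=(68.96, 365.62) c1=(217.20, 346.82) c2=(175.67, 194.80) c3=(26.36, 224.36)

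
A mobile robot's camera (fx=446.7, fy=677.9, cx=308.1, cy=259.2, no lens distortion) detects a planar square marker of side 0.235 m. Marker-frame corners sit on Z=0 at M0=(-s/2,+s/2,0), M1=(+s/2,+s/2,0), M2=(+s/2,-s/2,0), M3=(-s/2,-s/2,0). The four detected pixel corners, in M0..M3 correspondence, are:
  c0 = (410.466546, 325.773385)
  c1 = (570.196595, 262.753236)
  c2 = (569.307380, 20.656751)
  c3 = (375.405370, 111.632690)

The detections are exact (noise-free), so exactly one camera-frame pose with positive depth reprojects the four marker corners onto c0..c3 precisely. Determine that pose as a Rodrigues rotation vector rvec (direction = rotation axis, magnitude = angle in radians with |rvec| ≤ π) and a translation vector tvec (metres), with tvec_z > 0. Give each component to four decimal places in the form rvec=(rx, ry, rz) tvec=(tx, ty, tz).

rvec=(0.5580, 0.0637, -0.3078) tvec=(0.2321, -0.0593, 0.6039)

Intrinsics K: fx=446.7, fy=677.9, cx=308.1, cy=259.2
Marker side s = 0.235 m; corners in marker frame (Z=0):
  M0 = (-0.1175, +0.1175, 0)
  M1 = (+0.1175, +0.1175, 0)
  M2 = (+0.1175, -0.1175, 0)
  M3 = (-0.1175, -0.1175, 0)
Detected image corners:
  c0 = (410.466546, 325.773385) px
  c1 = (570.196595, 262.753236) px
  c2 = (569.307380, 20.656751) px
  c3 = (375.405370, 111.632690) px
Planar DLT: solve 8×8 A·h = b for H (H[2,2]=1):
  H  [+631.67337 +485.89847 +479.78821]
  H  [-364.22958 +1121.58813 +192.61371]
  H  [-0.23581 +0.84637 +1.00000]
B = K⁻¹H; ‖b₁‖=1.655781, ‖b₂‖=1.655781; λ = 2/(‖b₁‖+‖b₂‖) = 0.603945, sign → tz>0 ⇒ λ=+0.603945
r₁ = λ·B[:,0] = (+0.95226,-0.27004,-0.14241); r₂ = λ·B[:,1] = (+0.30438,+0.80378,+0.51116)
r₃ = r₁×r₂ = (-0.02356,-0.53010,+0.84761); SVD([r₁ r₂ r₃]) → R = UVᵀ:
  R  [+0.95226 +0.30438 -0.02356]
  R  [-0.27004 +0.80378 -0.53010]
  R  [-0.14241 +0.51116 +0.84761]
t = (+0.23212, -0.05932, +0.60394) m
tr R = 2.603647; θ = arccos((tr R − 1)/2) = 0.640456 rad = 36.695°
axis k = ((R−Rᵀ)₃₂, (R−Rᵀ)₁₃, (R−Rᵀ)₂₁) / (2 sinθ) = (+0.871261, +0.099448, -0.480640)
rvec = θ·k = (+0.558004, +0.063692, -0.307829)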